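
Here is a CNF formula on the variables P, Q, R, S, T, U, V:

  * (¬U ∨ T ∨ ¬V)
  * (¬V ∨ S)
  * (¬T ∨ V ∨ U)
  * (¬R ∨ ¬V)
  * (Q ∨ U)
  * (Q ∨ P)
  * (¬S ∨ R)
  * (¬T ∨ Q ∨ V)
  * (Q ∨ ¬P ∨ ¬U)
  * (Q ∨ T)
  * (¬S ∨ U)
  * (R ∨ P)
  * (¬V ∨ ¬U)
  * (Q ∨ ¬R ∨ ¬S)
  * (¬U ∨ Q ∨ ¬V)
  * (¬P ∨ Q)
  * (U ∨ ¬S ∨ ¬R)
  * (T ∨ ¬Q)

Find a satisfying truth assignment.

P = F, Q = T, R = T, S = T, T = T, U = T, V = F

Branch on P: take P = False.
  then Q is forced to True.
  then R is forced to True.
  then V is forced to False.
  then T is forced to True.
  then U is forced to True.
S is now unconstrained; take S = True.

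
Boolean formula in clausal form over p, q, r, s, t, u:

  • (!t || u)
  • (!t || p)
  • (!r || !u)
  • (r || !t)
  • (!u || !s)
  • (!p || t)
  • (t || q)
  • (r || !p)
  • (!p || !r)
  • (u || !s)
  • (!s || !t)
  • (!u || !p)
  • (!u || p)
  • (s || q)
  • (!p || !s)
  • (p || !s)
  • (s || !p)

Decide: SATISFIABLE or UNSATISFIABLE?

Pure literal: q appears only positively; assign q = True.
Branch on p: take p = False.
  then t is forced to False.
  then u is forced to False.
  then s is forced to False.
r is now unconstrained; take r = True.
So p=0, q=1, r=1, s=0, t=0, u=0 is a satisfying assignment.

SATISFIABLE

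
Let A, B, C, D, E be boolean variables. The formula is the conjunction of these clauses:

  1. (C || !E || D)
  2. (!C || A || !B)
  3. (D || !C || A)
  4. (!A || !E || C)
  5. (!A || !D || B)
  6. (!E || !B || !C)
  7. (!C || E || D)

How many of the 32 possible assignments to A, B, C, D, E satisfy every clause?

13

Split on C, then A.
  C=T, A=T: remaining (B,D,E) ∈ {(F,F,T); (T,T,F)} — 2.
  C=T, A=F: remaining (B,D,E) ∈ {(F,T,F); (F,T,T)} — 2.
  C=F, A=T: remaining (B,D,E) ∈ {(F,F,F); (T,F,F); (T,T,F)} — 3.
  C=F, A=F: B free; 3 ways for (D,E) × 2^1 = 6.
Total: 2 + 2 + 3 + 6 = 13.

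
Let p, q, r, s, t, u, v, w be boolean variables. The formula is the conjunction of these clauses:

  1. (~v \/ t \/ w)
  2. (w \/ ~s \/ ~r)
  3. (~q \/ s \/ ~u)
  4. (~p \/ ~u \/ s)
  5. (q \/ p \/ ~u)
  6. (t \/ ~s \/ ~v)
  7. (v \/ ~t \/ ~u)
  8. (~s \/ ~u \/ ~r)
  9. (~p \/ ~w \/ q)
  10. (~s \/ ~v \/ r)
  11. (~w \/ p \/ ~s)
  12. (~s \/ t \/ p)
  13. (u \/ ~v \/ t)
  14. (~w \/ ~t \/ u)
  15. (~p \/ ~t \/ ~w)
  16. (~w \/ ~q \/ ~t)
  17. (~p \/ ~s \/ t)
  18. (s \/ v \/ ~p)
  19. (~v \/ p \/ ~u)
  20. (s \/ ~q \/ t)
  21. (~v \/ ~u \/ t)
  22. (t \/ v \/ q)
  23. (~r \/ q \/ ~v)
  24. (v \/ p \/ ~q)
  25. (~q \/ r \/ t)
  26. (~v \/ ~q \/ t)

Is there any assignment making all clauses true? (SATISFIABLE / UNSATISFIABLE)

Try p = True.
Branch on q: take q = True.
Set r = True and propagate.
The remaining clauses are satisfied by s = False, t = True, u = False, v = True, w = False.
Every clause has at least one true literal under this assignment.
So p=1  q=1  r=1  s=0  t=1  u=0  v=1  w=0 is a satisfying assignment.

SATISFIABLE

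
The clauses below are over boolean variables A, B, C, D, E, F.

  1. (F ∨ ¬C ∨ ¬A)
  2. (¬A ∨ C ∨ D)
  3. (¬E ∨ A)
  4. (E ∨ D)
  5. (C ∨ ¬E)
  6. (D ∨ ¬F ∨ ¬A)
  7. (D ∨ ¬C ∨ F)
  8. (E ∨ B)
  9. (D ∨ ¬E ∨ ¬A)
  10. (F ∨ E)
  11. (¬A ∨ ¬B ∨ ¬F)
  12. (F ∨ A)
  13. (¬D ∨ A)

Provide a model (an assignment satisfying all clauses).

A=T, B=F, C=T, D=T, E=T, F=T

Set A = True and propagate.
The remaining clauses are satisfied by B = False, C = True, D = True, E = True, F = True.
Check each clause:
  1. (F ∨ ¬A ∨ ¬C) — F is true.
  2. (¬A ∨ C ∨ D) — C is true.
  3. (A ∨ ¬E) — A is true.
  4. (D ∨ E) — D is true.
  5. (¬E ∨ C) — C is true.
  6. (¬A ∨ D ∨ ¬F) — D is true.
  7. (¬C ∨ F ∨ D) — D is true.
  8. (B ∨ E) — E is true.
  9. (D ∨ ¬A ∨ ¬E) — D is true.
  10. (F ∨ E) — E is true.
  11. (¬A ∨ ¬F ∨ ¬B) — ¬B is true.
  12. (A ∨ F) — A is true.
  13. (¬D ∨ A) — A is true.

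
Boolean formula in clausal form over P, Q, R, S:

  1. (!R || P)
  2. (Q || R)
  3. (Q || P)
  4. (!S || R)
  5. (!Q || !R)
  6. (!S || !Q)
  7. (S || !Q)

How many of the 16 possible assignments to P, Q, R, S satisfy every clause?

The models are:
  P=1 Q=0 R=1 S=0
  P=1 Q=0 R=1 S=1
That's 2 in total.

2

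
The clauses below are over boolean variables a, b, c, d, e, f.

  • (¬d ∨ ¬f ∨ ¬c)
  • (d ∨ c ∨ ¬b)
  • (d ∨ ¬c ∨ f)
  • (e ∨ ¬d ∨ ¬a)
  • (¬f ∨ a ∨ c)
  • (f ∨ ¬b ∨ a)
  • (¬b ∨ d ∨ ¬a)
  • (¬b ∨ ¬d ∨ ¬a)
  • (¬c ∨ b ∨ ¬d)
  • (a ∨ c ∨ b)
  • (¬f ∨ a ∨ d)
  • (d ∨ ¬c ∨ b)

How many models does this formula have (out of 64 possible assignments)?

6

The models are:
  a=T b=F c=F d=F e=F f=F
  a=T b=F c=F d=F e=F f=T
  a=T b=F c=F d=F e=T f=F
  a=T b=F c=F d=F e=T f=T
  a=T b=F c=F d=T e=T f=F
  a=T b=F c=F d=T e=T f=T
That's 6 in total.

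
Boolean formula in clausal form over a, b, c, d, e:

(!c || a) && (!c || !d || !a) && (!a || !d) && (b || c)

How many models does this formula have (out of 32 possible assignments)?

10

Case analysis on a and c:
  a=1, c=1: remaining (b,d,e) ∈ {(0,0,0); (0,0,1); (1,0,0); (1,0,1)} — 4.
  a=1, c=0: remaining (b,d,e) ∈ {(1,0,0); (1,0,1)} — 2.
  a=0, c=1: a clause becomes empty — 0.
  a=0, c=0: remaining (b,d,e) ∈ {(1,0,0); (1,0,1); (1,1,0); (1,1,1)} — 4.
Total: 4 + 2 + 0 + 4 = 10.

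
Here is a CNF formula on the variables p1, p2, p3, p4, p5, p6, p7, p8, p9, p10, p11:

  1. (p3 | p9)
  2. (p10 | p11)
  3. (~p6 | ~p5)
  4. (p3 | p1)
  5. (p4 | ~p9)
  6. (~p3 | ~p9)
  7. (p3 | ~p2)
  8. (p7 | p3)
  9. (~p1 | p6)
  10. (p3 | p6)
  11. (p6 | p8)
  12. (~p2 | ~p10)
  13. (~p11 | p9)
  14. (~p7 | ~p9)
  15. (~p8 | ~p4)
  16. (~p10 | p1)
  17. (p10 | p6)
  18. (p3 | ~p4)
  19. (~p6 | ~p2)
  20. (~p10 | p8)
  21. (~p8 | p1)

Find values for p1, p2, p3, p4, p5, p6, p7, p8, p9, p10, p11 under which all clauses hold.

p1=True, p2=False, p3=True, p4=False, p5=False, p6=True, p7=True, p8=True, p9=False, p10=True, p11=False

Check each clause:
  1. (p3 | p9) — p3 is true.
  2. (p10 | p11) — p10 is true.
  3. (~p6 | ~p5) — ~p5 is true.
  4. (p3 | p1) — p1 is true.
  5. (p4 | ~p9) — ~p9 is true.
  6. (~p9 | ~p3) — ~p9 is true.
  7. (p3 | ~p2) — p3 is true.
  8. (p7 | p3) — p3 is true.
  9. (~p1 | p6) — p6 is true.
  10. (p6 | p3) — p3 is true.
  11. (p8 | p6) — p8 is true.
  12. (~p2 | ~p10) — ~p2 is true.
  13. (p9 | ~p11) — ~p11 is true.
  14. (~p7 | ~p9) — ~p9 is true.
  15. (~p4 | ~p8) — ~p4 is true.
  16. (p1 | ~p10) — p1 is true.
  17. (p10 | p6) — p10 is true.
  18. (p3 | ~p4) — p3 is true.
  19. (~p6 | ~p2) — ~p2 is true.
  20. (~p10 | p8) — p8 is true.
  21. (~p8 | p1) — p1 is true.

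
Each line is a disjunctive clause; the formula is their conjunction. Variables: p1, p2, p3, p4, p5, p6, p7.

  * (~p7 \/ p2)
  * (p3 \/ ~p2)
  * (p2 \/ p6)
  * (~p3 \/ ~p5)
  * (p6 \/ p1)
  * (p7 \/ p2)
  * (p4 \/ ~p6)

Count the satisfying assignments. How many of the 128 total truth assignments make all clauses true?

Split on p2, then p6.
  p2=T, p6=T: remaining (p1,p3,p4,p5,p7) ∈ {(F,T,T,F,F); (F,T,T,F,T); (T,T,T,F,F); (T,T,T,F,T)} — 4.
  p2=T, p6=F: remaining (p1,p3,p4,p5,p7) ∈ {(T,T,F,F,F); (T,T,F,F,T); (T,T,T,F,F); (T,T,T,F,T)} — 4.
  p2=F, p6=T: a clause becomes empty — 0.
  p2=F, p6=F: a clause becomes empty — 0.
Total: 4 + 4 + 0 + 0 = 8.

8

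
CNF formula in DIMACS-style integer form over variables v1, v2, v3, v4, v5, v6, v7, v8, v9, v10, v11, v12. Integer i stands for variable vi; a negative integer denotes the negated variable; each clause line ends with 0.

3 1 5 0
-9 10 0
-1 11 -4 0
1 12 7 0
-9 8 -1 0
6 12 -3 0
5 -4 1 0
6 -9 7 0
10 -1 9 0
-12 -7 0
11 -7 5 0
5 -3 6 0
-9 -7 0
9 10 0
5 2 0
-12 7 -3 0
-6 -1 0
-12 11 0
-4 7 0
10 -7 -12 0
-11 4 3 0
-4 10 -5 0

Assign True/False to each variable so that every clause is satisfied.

v2 occurs only positively in the remaining clauses — set v2 = True.
Pure literal: v8 appears only positively; assign v8 = True.
Try v1 = False.
Try v3 = True.
Try v4 = True.
  then v5 is forced to True.
  then v7 is forced to True.
  then v12 is forced to False.
  then v6 is forced to True.
  then v9 is forced to False.
  then v10 is forced to True.
v11 is now unconstrained; take v11 = True.

v1 = F, v2 = T, v3 = T, v4 = T, v5 = T, v6 = T, v7 = T, v8 = T, v9 = F, v10 = T, v11 = T, v12 = F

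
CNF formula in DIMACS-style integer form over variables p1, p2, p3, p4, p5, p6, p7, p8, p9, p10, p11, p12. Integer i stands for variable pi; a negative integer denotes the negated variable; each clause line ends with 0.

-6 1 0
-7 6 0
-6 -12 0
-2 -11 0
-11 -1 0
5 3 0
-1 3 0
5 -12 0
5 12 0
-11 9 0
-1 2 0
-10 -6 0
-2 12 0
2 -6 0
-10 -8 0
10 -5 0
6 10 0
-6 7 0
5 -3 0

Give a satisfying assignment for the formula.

p8 occurs only negated in the remaining clauses — set p8 = False.
p9 occurs only positively in the remaining clauses — set p9 = True.
Branch on p1: take p1 = False.
  then p6 is forced to False.
  then p7 is forced to False.
  then p10 is forced to True.
Branch on p2: take p2 = False.
Try p3 = False.
  then p5 is forced to True.
p4, p11, p12 are now unconstrained; take p4 = False, p11 = True, p12 = True.
Every clause has at least one true literal under this assignment.

p1=False  p2=False  p3=False  p4=False  p5=True  p6=False  p7=False  p8=False  p9=True  p10=True  p11=True  p12=True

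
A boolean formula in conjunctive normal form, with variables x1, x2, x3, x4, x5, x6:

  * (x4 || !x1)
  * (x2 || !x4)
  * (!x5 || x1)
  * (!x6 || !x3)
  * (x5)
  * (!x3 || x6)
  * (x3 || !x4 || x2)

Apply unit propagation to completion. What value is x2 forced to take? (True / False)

True

(x5) stands alone — x5 = True.
In (x1 || !x5), !x5 is now false; x1 must hold, so x1 = True.
In (!x1 || x4), !x1 is now false; x4 must hold, so x4 = True.
In (!x4 || x2), !x4 is now false; x2 must hold, so x2 = True.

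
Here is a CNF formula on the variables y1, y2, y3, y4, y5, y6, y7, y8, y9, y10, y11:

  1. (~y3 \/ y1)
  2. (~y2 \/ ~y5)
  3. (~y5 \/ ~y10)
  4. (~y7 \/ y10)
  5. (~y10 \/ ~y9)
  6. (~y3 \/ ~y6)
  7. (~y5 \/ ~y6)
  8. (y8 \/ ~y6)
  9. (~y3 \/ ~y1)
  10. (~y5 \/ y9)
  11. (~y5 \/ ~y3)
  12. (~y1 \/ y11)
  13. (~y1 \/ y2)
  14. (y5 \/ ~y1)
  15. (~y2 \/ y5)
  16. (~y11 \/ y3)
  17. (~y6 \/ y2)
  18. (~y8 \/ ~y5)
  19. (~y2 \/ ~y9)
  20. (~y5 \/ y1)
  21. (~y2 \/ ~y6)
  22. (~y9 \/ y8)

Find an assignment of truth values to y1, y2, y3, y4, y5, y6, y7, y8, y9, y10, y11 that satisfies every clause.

y6 occurs only negated in the remaining clauses — set y6 = False.
Pure literal: y7 appears only negated; assign y7 = False.
Try y1 = False.
  then y3 is forced to False.
  then y11 is forced to False.
  then y5 is forced to False.
  then y2 is forced to False.
Branch on y8: take y8 = True.
Try y9 = False.
y4, y10 are now unconstrained; take y4 = True, y10 = True.
Check each clause:
  1. (y1 \/ ~y3) — ~y3 is true.
  2. (~y5 \/ ~y2) — ~y5 is true.
  3. (~y5 \/ ~y10) — ~y5 is true.
  4. (y10 \/ ~y7) — ~y7 is true.
  5. (~y9 \/ ~y10) — ~y9 is true.
  6. (~y3 \/ ~y6) — ~y6 is true.
  7. (~y6 \/ ~y5) — ~y6 is true.
  8. (y8 \/ ~y6) — y8 is true.
  9. (~y3 \/ ~y1) — ~y3 is true.
  10. (y9 \/ ~y5) — ~y5 is true.
  11. (~y3 \/ ~y5) — ~y5 is true.
  12. (y11 \/ ~y1) — ~y1 is true.
  13. (~y1 \/ y2) — ~y1 is true.
  14. (y5 \/ ~y1) — ~y1 is true.
  15. (~y2 \/ y5) — ~y2 is true.
  16. (y3 \/ ~y11) — ~y11 is true.
  17. (~y6 \/ y2) — ~y6 is true.
  18. (~y8 \/ ~y5) — ~y5 is true.
  19. (~y2 \/ ~y9) — ~y2 is true.
  20. (y1 \/ ~y5) — ~y5 is true.
  21. (~y2 \/ ~y6) — ~y6 is true.
  22. (~y9 \/ y8) — y8 is true.

y1=0  y2=0  y3=0  y4=1  y5=0  y6=0  y7=0  y8=1  y9=0  y10=1  y11=0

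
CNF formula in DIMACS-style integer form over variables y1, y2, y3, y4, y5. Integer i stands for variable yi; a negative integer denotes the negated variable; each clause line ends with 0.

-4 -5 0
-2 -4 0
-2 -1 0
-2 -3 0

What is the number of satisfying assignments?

Case analysis on y2 and y4:
  y2=1, y4=1: a clause becomes empty — 0.
  y2=1, y4=0: remaining (y1,y3,y5) ∈ {(0,0,0); (0,0,1)} — 2.
  y2=0, y4=1: remaining (y1,y3,y5) ∈ {(0,0,0); (0,1,0); (1,0,0); (1,1,0)} — 4.
  y2=0, y4=0: y1, y3, y5 free → 2^3 = 8.
Total: 0 + 2 + 4 + 8 = 14.

14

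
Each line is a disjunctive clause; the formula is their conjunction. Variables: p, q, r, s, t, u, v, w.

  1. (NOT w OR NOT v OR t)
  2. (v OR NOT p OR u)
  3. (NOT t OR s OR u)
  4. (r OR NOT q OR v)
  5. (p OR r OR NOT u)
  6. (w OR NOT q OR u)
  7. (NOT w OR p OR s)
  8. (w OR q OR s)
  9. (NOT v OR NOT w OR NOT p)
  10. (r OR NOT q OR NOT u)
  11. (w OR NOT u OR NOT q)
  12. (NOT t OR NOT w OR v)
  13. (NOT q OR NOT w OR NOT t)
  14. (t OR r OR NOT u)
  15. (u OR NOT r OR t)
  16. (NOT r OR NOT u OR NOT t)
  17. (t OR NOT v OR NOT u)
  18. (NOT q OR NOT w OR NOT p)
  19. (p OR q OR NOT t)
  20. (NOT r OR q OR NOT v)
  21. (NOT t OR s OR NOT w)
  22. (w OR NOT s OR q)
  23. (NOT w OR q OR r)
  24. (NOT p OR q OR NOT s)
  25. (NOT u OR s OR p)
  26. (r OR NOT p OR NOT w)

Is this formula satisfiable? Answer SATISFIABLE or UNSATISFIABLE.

Branch on p: take p = True.
For the remaining variables, q = False, r = True, s = False, t = False, u = True, v = False, w = True works.
So p=True, q=False, r=True, s=False, t=False, u=True, v=False, w=True is a satisfying assignment.

SATISFIABLE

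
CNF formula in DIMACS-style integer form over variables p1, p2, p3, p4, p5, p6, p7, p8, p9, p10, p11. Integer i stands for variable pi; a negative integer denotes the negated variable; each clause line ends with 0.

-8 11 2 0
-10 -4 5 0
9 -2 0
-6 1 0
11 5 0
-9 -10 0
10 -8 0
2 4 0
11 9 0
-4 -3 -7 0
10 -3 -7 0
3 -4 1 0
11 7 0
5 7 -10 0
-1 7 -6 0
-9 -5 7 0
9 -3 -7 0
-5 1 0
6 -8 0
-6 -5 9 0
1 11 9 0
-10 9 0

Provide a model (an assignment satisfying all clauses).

p1=True, p2=True, p3=False, p4=False, p5=False, p6=True, p7=True, p8=False, p9=True, p10=False, p11=True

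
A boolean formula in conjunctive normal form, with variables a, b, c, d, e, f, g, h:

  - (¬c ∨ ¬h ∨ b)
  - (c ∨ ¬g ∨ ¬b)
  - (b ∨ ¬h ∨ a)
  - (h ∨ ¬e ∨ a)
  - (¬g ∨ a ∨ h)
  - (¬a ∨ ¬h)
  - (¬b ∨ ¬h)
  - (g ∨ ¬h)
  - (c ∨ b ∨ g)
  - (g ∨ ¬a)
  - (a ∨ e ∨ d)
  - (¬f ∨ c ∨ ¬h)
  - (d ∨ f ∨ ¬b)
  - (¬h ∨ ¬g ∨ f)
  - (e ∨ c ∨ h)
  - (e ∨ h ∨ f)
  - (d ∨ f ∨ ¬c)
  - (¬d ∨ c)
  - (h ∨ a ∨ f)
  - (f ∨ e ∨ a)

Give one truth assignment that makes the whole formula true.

a=T, b=T, c=T, d=F, e=T, f=T, g=T, h=F

Try a = True.
  then h is forced to False.
  then g is forced to True.
Try b = True.
  then c is forced to True.
For the remaining variables, d = False, e = True, f = True works.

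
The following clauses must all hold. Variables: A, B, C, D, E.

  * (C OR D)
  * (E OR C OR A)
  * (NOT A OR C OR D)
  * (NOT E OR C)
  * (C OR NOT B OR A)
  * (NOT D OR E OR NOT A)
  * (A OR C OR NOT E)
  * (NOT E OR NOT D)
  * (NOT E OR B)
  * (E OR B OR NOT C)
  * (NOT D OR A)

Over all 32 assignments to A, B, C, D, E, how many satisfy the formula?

4

The models are:
  A=F B=T C=T D=F E=F
  A=F B=T C=T D=F E=T
  A=T B=T C=T D=F E=F
  A=T B=T C=T D=F E=T
Count: 4.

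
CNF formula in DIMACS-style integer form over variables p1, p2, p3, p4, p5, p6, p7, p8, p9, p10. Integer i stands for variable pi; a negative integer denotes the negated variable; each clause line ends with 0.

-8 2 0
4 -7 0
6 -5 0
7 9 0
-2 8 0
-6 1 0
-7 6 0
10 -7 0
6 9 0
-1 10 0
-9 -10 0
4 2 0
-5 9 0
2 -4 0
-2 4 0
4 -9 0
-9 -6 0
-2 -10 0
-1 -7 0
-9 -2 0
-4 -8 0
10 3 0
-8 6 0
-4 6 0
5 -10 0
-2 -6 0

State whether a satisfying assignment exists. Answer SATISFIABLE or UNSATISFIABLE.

UNSATISFIABLE

p2 = True:
  propagation gives p8=True, p4=True; an empty clause results — contradiction.
p2 = False:
  propagation gives p8=False, p4=True; an empty clause results — contradiction.
Every branch closes, so no satisfying assignment exists.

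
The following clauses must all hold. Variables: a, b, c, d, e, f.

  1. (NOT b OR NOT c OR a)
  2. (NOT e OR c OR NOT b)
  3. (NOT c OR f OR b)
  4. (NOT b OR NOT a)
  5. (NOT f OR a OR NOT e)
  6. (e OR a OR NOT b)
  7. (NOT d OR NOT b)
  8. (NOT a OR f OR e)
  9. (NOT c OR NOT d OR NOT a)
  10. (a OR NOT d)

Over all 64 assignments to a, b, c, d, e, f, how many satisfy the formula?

12

Case analysis on a and b:
  a=1, b=1: a clause becomes empty — 0.
  a=1, b=0: 8 of the 16 assignments to (c,d,e,f) work.
  a=0, b=1: a clause becomes empty — 0.
  a=0, b=0: remaining (c,d,e,f) ∈ {(0,0,0,0); (0,0,0,1); (0,0,1,0); (1,0,0,1)} — 4.
Total: 0 + 8 + 0 + 4 = 12.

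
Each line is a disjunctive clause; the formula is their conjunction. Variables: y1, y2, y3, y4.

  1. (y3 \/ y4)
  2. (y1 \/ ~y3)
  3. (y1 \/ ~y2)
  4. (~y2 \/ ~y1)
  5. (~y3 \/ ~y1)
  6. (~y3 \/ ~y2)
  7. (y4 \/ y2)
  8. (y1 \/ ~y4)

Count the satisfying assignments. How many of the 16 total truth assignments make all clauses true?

1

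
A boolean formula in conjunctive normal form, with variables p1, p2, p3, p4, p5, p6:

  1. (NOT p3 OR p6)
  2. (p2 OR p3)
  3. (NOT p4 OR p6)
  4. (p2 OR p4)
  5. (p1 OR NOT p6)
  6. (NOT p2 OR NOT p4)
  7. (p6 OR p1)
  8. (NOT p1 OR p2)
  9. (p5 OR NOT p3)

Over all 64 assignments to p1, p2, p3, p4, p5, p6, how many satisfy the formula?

5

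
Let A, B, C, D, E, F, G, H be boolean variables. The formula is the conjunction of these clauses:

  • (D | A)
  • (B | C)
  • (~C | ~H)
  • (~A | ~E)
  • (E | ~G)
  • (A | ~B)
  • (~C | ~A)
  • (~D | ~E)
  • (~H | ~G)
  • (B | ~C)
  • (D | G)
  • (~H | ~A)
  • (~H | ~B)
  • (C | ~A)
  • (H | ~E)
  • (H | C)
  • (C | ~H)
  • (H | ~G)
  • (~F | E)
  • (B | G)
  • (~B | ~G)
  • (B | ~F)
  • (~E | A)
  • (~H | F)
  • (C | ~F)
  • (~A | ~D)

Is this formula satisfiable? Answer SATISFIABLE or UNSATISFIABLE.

UNSATISFIABLE

H = True:
  propagation gives C=False; an empty clause results — contradiction.
H = False:
  propagation gives E=False, G=False, D=True, C=True; an empty clause results — contradiction.
Every branch closes, so no satisfying assignment exists.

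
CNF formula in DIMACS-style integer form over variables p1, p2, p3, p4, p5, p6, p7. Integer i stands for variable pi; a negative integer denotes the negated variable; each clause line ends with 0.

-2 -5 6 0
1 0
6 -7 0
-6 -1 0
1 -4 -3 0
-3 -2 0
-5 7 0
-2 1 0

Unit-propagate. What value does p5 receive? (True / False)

False

Unit clause (p1) sets p1 = True.
(~p6 | ~p1): since p1 = True, the clause reduces to (~p6). p6 = False.
(p6 | ~p7): since p6 = False, the clause reduces to (~p7). p7 = False.
In (~p5 | p7), p7 is now false; ~p5 must hold, so p5 = False.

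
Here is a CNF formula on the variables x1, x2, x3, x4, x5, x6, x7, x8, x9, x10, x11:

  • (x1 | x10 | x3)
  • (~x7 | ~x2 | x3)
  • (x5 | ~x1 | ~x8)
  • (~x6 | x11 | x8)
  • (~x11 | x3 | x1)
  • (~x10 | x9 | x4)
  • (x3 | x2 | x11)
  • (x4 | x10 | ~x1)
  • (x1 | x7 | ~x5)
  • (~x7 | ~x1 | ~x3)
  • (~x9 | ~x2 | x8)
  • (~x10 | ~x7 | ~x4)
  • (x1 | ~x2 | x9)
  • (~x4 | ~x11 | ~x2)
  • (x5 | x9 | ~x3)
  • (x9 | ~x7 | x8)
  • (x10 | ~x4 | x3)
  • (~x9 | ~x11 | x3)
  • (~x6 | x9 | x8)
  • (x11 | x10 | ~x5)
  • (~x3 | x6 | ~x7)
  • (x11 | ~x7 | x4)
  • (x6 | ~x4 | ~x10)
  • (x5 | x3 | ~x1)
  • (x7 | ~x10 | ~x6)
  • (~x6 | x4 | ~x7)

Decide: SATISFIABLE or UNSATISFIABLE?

SATISFIABLE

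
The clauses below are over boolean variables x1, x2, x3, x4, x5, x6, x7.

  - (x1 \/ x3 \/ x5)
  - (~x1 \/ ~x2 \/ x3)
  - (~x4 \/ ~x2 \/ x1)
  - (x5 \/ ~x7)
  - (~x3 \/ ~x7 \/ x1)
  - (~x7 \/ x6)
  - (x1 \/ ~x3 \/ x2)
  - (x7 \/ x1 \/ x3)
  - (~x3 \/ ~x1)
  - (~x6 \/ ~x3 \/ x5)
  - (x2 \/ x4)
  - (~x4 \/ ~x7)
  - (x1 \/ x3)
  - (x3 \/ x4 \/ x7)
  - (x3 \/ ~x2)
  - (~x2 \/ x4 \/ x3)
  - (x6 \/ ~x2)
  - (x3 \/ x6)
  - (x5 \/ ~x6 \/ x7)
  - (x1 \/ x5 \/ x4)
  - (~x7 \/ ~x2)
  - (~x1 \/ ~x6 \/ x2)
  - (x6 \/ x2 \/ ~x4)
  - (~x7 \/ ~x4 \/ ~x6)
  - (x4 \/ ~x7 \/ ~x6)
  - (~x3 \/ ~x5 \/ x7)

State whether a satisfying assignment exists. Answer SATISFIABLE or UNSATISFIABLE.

UNSATISFIABLE

x3 = True:
  propagation gives x1=False, x7=False, x2=True, x4=False; an empty clause results — contradiction.
x3 = False:
  propagation gives x1=True, x2=False, x4=True, x7=False; an empty clause results — contradiction.
Every branch closes, so no satisfying assignment exists.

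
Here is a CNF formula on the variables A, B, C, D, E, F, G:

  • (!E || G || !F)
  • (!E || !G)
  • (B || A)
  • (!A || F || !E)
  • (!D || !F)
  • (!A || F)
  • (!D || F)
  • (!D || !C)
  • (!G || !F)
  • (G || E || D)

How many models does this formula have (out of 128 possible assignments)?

4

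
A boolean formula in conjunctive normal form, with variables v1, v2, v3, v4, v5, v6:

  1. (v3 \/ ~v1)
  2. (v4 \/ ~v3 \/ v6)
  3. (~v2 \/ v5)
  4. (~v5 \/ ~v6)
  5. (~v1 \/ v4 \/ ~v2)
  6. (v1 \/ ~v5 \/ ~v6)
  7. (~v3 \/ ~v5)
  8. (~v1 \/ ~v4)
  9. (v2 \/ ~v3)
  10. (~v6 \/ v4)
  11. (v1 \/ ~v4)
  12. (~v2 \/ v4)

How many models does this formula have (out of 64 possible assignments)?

Satisfying assignments:
  v1=F v2=F v3=F v4=F v5=F v6=F
  v1=F v2=F v3=F v4=F v5=T v6=F
Count: 2.

2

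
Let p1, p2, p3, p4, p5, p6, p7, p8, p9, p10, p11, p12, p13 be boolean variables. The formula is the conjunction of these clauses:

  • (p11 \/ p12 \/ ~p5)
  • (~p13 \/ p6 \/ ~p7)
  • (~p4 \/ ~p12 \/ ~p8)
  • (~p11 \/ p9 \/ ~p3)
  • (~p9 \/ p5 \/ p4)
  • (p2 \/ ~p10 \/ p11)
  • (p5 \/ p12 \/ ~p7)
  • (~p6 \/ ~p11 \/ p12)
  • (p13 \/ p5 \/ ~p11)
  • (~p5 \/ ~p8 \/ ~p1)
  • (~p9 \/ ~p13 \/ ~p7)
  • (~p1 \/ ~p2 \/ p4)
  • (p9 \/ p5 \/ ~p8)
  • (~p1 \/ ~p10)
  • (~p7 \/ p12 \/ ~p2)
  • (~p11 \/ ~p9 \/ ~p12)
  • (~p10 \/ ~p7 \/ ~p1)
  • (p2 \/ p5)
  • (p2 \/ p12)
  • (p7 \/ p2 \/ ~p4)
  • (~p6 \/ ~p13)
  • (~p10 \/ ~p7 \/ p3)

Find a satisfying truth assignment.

p1 occurs only negated in the remaining clauses — set p1 = False.
p8 occurs only negated in the remaining clauses — set p8 = False.
Set p2 = True and propagate.
The remaining clauses are satisfied by p3 = True, p4 = True, p5 = False, p6 = False, p7 = False, p9 = True, p10 = False, p11 = False, p12 = False, p13 = True.
Check each clause:
  1. (p12 \/ p11 \/ ~p5) — ~p5 is true.
  2. (p6 \/ ~p7 \/ ~p13) — ~p7 is true.
  3. (~p12 \/ ~p8 \/ ~p4) — ~p8 is true.
  4. (p9 \/ ~p11 \/ ~p3) — p9 is true.
  5. (p5 \/ p4 \/ ~p9) — p4 is true.
  6. (~p10 \/ p11 \/ p2) — p2 is true.
  7. (p12 \/ ~p7 \/ p5) — ~p7 is true.
  8. (p12 \/ ~p11 \/ ~p6) — ~p6 is true.
  9. (p5 \/ ~p11 \/ p13) — p13 is true.
  10. (~p5 \/ ~p1 \/ ~p8) — ~p8 is true.
  11. (~p7 \/ ~p9 \/ ~p13) — ~p7 is true.
  12. (~p1 \/ ~p2 \/ p4) — p4 is true.
  13. (~p8 \/ p9 \/ p5) — ~p8 is true.
  14. (~p10 \/ ~p1) — ~p10 is true.
  15. (p12 \/ ~p2 \/ ~p7) — ~p7 is true.
  16. (~p12 \/ ~p9 \/ ~p11) — ~p12 is true.
  17. (~p10 \/ ~p1 \/ ~p7) — ~p7 is true.
  18. (p5 \/ p2) — p2 is true.
  19. (p2 \/ p12) — p2 is true.
  20. (~p4 \/ p2 \/ p7) — p2 is true.
  21. (~p13 \/ ~p6) — ~p6 is true.
  22. (~p10 \/ p3 \/ ~p7) — ~p7 is true.

p1=F  p2=T  p3=T  p4=T  p5=F  p6=F  p7=F  p8=F  p9=T  p10=F  p11=F  p12=F  p13=T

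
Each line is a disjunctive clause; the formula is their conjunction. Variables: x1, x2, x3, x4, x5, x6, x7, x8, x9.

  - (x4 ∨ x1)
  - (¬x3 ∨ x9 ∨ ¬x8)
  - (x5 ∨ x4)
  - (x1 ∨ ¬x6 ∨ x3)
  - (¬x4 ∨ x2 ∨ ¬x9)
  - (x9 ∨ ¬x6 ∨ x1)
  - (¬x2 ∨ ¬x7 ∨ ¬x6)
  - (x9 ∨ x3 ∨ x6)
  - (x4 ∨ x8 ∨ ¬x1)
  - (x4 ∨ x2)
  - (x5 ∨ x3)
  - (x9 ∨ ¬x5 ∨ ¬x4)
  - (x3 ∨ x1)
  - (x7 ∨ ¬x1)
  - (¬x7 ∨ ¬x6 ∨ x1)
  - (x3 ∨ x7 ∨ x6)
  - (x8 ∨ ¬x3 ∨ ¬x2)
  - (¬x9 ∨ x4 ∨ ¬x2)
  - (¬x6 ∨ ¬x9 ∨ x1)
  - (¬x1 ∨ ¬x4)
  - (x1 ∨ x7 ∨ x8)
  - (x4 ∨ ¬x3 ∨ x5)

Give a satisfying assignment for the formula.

x1=F, x2=T, x3=T, x4=T, x5=T, x6=F, x7=T, x8=T, x9=T

Set x1 = False and propagate.
  then x4 is forced to True.
  then x3 is forced to True.
Set x2 = True and propagate.
  then x8 is forced to True.
  then x9 is forced to True.
  then x6 is forced to False.
x5, x7 are now unconstrained; take x5 = True, x7 = True.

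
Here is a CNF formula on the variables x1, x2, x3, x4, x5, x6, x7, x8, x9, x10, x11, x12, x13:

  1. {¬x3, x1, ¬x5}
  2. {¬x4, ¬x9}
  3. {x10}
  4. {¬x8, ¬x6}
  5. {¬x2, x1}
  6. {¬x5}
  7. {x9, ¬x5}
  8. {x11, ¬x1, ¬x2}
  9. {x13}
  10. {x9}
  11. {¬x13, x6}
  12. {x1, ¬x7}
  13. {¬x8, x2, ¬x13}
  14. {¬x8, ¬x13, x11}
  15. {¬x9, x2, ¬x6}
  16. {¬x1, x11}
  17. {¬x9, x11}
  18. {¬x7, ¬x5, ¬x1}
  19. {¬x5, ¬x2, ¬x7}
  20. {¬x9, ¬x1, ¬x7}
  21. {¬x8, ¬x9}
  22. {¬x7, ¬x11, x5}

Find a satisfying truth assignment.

x1=True, x2=True, x3=True, x4=False, x5=False, x6=True, x7=False, x8=False, x9=True, x10=True, x11=True, x12=True, x13=True

Check each clause:
  1. {¬x5, ¬x3, x1} — x1 is true.
  2. {¬x4, ¬x9} — ¬x4 is true.
  3. {x10} — x10 is true.
  4. {¬x8, ¬x6} — ¬x8 is true.
  5. {¬x2, x1} — x1 is true.
  6. {¬x5} — ¬x5 is true.
  7. {¬x5, x9} — x9 is true.
  8. {¬x1, x11, ¬x2} — x11 is true.
  9. {x13} — x13 is true.
  10. {x9} — x9 is true.
  11. {¬x13, x6} — x6 is true.
  12. {x1, ¬x7} — x1 is true.
  13. {x2, ¬x8, ¬x13} — ¬x8 is true.
  14. {x11, ¬x13, ¬x8} — ¬x8 is true.
  15. {¬x9, x2, ¬x6} — x2 is true.
  16. {¬x1, x11} — x11 is true.
  17. {x11, ¬x9} — x11 is true.
  18. {¬x5, ¬x7, ¬x1} — ¬x7 is true.
  19. {¬x7, ¬x2, ¬x5} — ¬x7 is true.
  20. {¬x9, ¬x1, ¬x7} — ¬x7 is true.
  21. {¬x8, ¬x9} — ¬x8 is true.
  22. {x5, ¬x11, ¬x7} — ¬x7 is true.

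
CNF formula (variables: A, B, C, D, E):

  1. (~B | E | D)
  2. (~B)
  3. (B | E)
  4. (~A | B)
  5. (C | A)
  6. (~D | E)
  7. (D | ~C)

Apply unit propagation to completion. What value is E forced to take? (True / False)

(~B) is a unit clause: B = False.
(B | E) with B = False leaves only E, so E = True.

True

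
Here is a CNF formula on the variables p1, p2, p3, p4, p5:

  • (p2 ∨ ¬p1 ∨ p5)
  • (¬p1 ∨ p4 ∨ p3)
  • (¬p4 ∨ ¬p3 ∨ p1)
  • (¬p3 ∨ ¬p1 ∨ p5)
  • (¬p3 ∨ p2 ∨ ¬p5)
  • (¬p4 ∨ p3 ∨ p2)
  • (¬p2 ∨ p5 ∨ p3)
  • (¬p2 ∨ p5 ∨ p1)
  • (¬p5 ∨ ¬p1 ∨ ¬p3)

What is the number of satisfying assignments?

The models are:
  p1=F p2=F p3=F p4=F p5=F
  p1=F p2=F p3=F p4=F p5=T
  p1=F p2=F p3=T p4=F p5=F
  p1=F p2=T p3=F p4=F p5=T
  p1=F p2=T p3=F p4=T p5=T
  p1=F p2=T p3=T p4=F p5=T
  p1=T p2=T p3=F p4=T p5=T
That's 7 in total.

7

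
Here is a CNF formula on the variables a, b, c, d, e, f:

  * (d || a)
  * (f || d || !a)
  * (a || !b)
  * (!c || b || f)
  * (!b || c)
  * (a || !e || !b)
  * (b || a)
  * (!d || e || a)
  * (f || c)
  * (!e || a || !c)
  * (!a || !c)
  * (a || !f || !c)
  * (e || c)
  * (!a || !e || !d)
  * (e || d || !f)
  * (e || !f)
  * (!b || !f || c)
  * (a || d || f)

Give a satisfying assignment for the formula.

a = T, b = F, c = F, d = F, e = T, f = T

Set a = True and propagate.
  then c is forced to False.
  then b is forced to False.
  then f is forced to True.
  then e is forced to True.
  then d is forced to False.
Check each clause:
  1. (a || d) — a is true.
  2. (!a || d || f) — f is true.
  3. (!b || a) — a is true.
  4. (!c || b || f) — !c is true.
  5. (!b || c) — !b is true.
  6. (a || !e || !b) — a is true.
  7. (b || a) — a is true.
  8. (a || e || !d) — a is true.
  9. (f || c) — f is true.
  10. (a || !e || !c) — a is true.
  11. (!a || !c) — !c is true.
  12. (a || !f || !c) — a is true.
  13. (e || c) — e is true.
  14. (!a || !d || !e) — !d is true.
  15. (e || d || !f) — e is true.
  16. (!f || e) — e is true.
  17. (c || !b || !f) — !b is true.
  18. (a || f || d) — a is true.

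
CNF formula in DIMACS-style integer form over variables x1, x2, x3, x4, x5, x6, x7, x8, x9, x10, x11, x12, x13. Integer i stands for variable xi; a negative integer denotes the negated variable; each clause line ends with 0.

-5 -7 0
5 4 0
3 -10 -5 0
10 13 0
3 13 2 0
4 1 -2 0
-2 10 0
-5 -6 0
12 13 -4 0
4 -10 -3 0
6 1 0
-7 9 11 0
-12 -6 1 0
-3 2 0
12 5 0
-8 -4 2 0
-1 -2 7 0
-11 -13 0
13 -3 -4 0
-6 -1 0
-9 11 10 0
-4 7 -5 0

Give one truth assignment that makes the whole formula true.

x1=True, x2=True, x3=False, x4=True, x5=False, x6=False, x7=True, x8=True, x9=True, x10=True, x11=False, x12=True, x13=False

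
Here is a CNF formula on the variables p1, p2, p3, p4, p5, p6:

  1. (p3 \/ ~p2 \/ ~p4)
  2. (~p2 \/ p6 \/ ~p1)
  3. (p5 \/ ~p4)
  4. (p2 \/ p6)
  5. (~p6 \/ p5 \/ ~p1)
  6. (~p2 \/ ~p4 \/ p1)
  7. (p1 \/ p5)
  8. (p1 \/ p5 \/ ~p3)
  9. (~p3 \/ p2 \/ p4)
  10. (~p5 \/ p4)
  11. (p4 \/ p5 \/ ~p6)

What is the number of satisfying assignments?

Satisfying assignments:
  p1=0 p2=0 p3=0 p4=1 p5=1 p6=1
  p1=0 p2=0 p3=1 p4=1 p5=1 p6=1
  p1=1 p2=0 p3=0 p4=1 p5=1 p6=1
  p1=1 p2=0 p3=1 p4=1 p5=1 p6=1
  p1=1 p2=1 p3=1 p4=1 p5=1 p6=1
Count: 5.

5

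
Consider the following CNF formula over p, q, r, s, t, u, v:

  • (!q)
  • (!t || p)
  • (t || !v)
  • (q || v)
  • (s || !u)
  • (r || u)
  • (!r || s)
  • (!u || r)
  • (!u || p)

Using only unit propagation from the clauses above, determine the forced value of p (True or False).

True

(!q) is a unit clause: q = False.
(q || v) with q = False leaves only v, so v = True.
In (t || !v), !v is now false; t must hold, so t = True.
In (p || !t), !t is now false; p must hold, so p = True.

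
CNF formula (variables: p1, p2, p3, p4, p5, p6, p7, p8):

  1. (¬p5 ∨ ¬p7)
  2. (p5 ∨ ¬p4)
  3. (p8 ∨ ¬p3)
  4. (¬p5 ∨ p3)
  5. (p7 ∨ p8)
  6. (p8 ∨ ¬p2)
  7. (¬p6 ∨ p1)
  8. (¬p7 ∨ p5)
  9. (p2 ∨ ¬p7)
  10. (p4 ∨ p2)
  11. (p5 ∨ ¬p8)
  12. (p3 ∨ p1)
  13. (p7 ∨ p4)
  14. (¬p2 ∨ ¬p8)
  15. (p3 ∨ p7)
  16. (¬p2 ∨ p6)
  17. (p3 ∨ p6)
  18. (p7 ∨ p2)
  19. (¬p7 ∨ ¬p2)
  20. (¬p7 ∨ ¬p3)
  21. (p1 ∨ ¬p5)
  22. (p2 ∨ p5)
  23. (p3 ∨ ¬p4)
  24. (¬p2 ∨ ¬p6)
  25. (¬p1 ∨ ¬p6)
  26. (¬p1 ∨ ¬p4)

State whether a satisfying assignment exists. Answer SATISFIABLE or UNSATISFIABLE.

UNSATISFIABLE

p2 = True:
  propagation gives p8=True; an empty clause results — contradiction.
p2 = False:
  propagation gives p7=False; an empty clause results — contradiction.
Every branch closes, so no satisfying assignment exists.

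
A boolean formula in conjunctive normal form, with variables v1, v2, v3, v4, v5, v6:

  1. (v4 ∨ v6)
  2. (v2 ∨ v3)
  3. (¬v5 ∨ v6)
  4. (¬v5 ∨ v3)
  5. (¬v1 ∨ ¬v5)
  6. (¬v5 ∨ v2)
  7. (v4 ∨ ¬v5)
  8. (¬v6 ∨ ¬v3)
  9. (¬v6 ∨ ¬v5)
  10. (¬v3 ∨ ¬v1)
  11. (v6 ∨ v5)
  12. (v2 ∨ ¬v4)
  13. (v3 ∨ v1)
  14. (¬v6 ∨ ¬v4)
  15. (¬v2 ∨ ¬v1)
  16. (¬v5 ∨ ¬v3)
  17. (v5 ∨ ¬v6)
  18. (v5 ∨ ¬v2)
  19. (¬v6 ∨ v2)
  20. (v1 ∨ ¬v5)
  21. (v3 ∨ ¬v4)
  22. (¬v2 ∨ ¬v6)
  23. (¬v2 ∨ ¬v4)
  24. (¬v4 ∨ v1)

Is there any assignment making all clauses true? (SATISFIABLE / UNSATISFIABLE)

UNSATISFIABLE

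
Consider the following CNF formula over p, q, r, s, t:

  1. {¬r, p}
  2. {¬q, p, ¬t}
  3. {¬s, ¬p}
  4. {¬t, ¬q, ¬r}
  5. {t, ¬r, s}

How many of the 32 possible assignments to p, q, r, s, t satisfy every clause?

11

Case analysis on p and r:
  p=T, r=T: remaining (q,s,t) ∈ {(F,F,T)} — 1.
  p=T, r=F: remaining (q,s,t) ∈ {(F,F,F); (F,F,T); (T,F,F); (T,F,T)} — 4.
  p=F, r=T: a clause becomes empty — 0.
  p=F, r=F: s free; 3 ways for (q,t) × 2^1 = 6.
Total: 1 + 4 + 0 + 6 = 11.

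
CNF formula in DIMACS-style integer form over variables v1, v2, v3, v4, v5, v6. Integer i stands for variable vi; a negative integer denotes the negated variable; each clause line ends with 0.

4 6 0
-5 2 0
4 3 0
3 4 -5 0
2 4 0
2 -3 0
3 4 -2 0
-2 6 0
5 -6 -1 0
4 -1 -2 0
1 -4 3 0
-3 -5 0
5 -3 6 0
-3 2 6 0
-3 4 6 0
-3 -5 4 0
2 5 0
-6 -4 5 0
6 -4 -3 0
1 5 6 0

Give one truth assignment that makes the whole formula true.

v1=T  v2=T  v3=F  v4=T  v5=T  v6=T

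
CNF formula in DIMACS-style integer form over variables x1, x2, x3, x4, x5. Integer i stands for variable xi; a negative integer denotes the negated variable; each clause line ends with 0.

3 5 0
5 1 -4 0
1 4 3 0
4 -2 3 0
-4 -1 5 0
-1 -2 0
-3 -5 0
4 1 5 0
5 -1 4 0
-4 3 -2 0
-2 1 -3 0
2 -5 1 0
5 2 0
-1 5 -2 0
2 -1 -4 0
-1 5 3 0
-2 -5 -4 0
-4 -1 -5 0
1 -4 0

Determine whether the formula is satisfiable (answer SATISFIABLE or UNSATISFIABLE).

SATISFIABLE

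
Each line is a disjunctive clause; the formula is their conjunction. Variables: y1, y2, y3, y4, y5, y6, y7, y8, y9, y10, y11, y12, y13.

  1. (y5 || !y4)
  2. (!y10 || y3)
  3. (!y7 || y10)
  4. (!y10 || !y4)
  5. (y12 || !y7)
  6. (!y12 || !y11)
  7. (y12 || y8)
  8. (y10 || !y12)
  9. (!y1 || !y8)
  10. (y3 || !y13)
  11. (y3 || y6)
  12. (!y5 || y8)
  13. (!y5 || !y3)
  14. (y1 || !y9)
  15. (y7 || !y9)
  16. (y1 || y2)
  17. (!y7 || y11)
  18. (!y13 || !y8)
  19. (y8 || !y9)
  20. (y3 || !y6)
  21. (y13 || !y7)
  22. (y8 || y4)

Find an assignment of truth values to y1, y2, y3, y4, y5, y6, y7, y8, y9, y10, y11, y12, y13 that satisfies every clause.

y1 = False, y2 = True, y3 = True, y4 = False, y5 = False, y6 = True, y7 = False, y8 = True, y9 = False, y10 = True, y11 = True, y12 = False, y13 = False

y2 occurs only positively in the remaining clauses — set y2 = True.
Pure literal: y9 appears only negated; assign y9 = False.
Set y1 = False and propagate.
Try y3 = True.
  then y5 is forced to False.
  then y4 is forced to False.
  then y8 is forced to True.
  then y13 is forced to False.
  then y7 is forced to False.
Branch on y10: take y10 = True.
The remaining clauses are satisfied by y6 = True, y11 = True, y12 = False.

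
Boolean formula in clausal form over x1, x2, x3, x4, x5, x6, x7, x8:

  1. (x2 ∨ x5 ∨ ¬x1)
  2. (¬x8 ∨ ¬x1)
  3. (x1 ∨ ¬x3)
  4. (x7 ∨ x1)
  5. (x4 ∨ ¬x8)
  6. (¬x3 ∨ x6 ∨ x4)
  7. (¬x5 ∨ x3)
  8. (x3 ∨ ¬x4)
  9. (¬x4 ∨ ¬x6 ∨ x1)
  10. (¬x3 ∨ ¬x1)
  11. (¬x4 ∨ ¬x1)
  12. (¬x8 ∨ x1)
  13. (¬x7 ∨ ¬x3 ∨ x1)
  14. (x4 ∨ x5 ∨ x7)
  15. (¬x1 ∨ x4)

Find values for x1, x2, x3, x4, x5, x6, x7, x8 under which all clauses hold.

x1=False, x2=False, x3=False, x4=False, x5=False, x6=True, x7=True, x8=False

Check each clause:
  1. (x2 ∨ ¬x1 ∨ x5) — ¬x1 is true.
  2. (¬x1 ∨ ¬x8) — ¬x8 is true.
  3. (x1 ∨ ¬x3) — ¬x3 is true.
  4. (x7 ∨ x1) — x7 is true.
  5. (¬x8 ∨ x4) — ¬x8 is true.
  6. (x4 ∨ x6 ∨ ¬x3) — ¬x3 is true.
  7. (¬x5 ∨ x3) — ¬x5 is true.
  8. (x3 ∨ ¬x4) — ¬x4 is true.
  9. (¬x6 ∨ ¬x4 ∨ x1) — ¬x4 is true.
  10. (¬x1 ∨ ¬x3) — ¬x3 is true.
  11. (¬x1 ∨ ¬x4) — ¬x4 is true.
  12. (¬x8 ∨ x1) — ¬x8 is true.
  13. (¬x3 ∨ ¬x7 ∨ x1) — ¬x3 is true.
  14. (x7 ∨ x5 ∨ x4) — x7 is true.
  15. (x4 ∨ ¬x1) — ¬x1 is true.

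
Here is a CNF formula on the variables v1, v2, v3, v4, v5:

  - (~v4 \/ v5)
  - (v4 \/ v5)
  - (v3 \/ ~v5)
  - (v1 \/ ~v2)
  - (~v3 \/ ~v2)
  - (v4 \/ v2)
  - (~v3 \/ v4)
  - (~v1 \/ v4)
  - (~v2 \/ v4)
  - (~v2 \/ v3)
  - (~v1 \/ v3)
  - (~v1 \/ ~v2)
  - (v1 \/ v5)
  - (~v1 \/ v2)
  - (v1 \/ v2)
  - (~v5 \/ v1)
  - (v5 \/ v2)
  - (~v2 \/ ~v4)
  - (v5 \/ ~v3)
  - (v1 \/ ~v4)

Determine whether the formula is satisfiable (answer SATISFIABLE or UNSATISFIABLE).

v2 = True:
  propagation gives v1=True; an empty clause results — contradiction.
v2 = False:
  propagation gives v4=True, v5=True, v3=True, v1=False; an empty clause results — contradiction.
Every branch closes, so no satisfying assignment exists.

UNSATISFIABLE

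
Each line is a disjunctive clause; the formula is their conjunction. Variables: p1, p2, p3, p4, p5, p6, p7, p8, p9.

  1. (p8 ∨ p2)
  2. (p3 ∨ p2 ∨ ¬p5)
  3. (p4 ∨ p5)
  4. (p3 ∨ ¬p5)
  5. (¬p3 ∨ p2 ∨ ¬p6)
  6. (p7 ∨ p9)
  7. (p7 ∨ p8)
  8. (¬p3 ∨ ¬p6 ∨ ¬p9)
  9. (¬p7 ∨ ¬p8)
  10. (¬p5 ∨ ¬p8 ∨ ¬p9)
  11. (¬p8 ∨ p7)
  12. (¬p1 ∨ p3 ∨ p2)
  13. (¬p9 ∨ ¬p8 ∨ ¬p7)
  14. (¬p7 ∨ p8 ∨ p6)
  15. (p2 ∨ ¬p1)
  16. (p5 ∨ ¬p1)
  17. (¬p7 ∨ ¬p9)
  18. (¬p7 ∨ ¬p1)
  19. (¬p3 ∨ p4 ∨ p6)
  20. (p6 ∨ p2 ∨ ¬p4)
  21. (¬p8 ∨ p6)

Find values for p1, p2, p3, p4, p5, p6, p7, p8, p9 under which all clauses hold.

p1 occurs only negated in the remaining clauses — set p1 = False.
Pure literal: p2 appears only positively; assign p2 = True.
Branch on p3: take p3 = True.
Set p4 = True and propagate.
Branch on p5: take p5 = True.
For the remaining variables, p6 = True, p7 = True, p8 = False, p9 = False works.

p1=False, p2=True, p3=True, p4=True, p5=True, p6=True, p7=True, p8=False, p9=False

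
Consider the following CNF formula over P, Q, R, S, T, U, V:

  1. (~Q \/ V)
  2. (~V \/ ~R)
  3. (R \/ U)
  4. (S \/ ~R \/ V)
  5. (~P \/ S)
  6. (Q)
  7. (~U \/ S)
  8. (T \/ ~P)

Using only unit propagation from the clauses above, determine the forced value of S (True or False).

True

(Q) is a unit clause: Q = True.
(V \/ ~Q): since Q = True, the clause reduces to (V). V = True.
(~R \/ ~V): since V = True, the clause reduces to (~R). R = False.
(R \/ U): since R = False, the clause reduces to (U). U = True.
(~U \/ S) with U = True leaves only S, so S = True.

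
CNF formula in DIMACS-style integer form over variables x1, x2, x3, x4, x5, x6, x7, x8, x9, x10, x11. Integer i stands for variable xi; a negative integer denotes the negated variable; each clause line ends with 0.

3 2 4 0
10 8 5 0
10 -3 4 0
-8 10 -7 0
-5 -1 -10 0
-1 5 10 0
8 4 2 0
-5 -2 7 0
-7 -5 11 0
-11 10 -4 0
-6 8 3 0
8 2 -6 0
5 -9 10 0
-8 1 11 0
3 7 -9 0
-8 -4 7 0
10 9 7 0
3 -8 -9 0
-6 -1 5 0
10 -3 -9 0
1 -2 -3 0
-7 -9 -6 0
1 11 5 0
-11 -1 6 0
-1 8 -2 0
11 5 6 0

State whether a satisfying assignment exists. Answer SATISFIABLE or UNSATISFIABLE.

Try x1 = False.
Set x2 = False and propagate.
Try x3 = True.
The remaining clauses are satisfied by x4 = True, x5 = False, x6 = False, x7 = False, x8 = False, x9 = True, x10 = True, x11 = True.
Every clause has at least one true literal under this assignment.
So x1=False, x2=False, x3=True, x4=True, x5=False, x6=False, x7=False, x8=False, x9=True, x10=True, x11=True is a satisfying assignment.

SATISFIABLE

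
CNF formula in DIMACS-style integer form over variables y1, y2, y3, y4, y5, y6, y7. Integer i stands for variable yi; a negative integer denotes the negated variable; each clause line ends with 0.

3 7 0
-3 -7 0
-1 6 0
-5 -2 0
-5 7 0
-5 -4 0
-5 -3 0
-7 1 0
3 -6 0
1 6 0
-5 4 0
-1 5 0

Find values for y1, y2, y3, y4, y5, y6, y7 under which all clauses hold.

Pure literal: y2 appears only negated; assign y2 = False.
Set y1 = False and propagate.
  then y7 is forced to False.
  then y3 is forced to True.
  then y5 is forced to False.
  then y6 is forced to True.
y4 is now unconstrained; take y4 = False.

y1 = F, y2 = F, y3 = T, y4 = F, y5 = F, y6 = T, y7 = F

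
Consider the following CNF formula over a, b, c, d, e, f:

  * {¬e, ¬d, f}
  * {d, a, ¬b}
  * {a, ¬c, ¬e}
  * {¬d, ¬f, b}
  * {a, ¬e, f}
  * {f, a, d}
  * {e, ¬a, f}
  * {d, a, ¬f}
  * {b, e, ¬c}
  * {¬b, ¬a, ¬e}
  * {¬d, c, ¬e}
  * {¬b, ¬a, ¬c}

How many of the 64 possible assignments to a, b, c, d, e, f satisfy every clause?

12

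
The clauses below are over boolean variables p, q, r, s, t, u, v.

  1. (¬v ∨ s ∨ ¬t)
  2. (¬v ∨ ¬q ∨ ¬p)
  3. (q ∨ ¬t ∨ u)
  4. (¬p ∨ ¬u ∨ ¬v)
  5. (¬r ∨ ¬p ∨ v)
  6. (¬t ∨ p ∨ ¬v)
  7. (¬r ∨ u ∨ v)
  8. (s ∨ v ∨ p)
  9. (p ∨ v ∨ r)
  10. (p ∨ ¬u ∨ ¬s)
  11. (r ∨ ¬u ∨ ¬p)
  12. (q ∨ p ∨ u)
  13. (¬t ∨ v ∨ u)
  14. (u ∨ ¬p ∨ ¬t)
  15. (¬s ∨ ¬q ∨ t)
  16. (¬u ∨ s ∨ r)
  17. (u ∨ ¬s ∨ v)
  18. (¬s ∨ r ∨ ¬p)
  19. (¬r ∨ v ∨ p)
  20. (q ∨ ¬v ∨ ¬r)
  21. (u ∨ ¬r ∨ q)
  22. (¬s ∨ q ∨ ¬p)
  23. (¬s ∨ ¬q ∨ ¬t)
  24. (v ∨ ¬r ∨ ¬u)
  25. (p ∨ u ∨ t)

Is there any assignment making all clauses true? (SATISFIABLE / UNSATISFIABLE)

SATISFIABLE

Try p = True.
Set q = False and propagate.
  then s is forced to False.
The remaining clauses are satisfied by r = False, t = False, u = False, v = False.
So p = 1, q = 0, r = 0, s = 0, t = 0, u = 0, v = 0 is a satisfying assignment.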